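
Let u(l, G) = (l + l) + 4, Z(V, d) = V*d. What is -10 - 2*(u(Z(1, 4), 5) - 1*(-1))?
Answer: -36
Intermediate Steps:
u(l, G) = 4 + 2*l (u(l, G) = 2*l + 4 = 4 + 2*l)
-10 - 2*(u(Z(1, 4), 5) - 1*(-1)) = -10 - 2*((4 + 2*(1*4)) - 1*(-1)) = -10 - 2*((4 + 2*4) + 1) = -10 - 2*((4 + 8) + 1) = -10 - 2*(12 + 1) = -10 - 2*13 = -10 - 26 = -36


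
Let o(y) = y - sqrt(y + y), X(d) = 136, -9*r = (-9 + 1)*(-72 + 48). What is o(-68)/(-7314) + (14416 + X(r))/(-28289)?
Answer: -52254838/103452873 + I*sqrt(34)/3657 ≈ -0.50511 + 0.0015945*I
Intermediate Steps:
r = -64/3 (r = -(-9 + 1)*(-72 + 48)/9 = -(-8)*(-24)/9 = -1/9*192 = -64/3 ≈ -21.333)
o(y) = y - sqrt(2)*sqrt(y) (o(y) = y - sqrt(2*y) = y - sqrt(2)*sqrt(y))
o(-68)/(-7314) + (14416 + X(r))/(-28289) = (-68 - sqrt(2)*sqrt(-68))/(-7314) + (14416 + 136)/(-28289) = (-68 - sqrt(2)*2*I*sqrt(17))*(-1/7314) + 14552*(-1/28289) = (-68 - 2*I*sqrt(34))*(-1/7314) - 14552/28289 = (34/3657 + I*sqrt(34)/3657) - 14552/28289 = -52254838/103452873 + I*sqrt(34)/3657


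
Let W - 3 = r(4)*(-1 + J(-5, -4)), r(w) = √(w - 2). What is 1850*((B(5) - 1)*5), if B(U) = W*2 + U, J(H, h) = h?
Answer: 92500 - 92500*√2 ≈ -38315.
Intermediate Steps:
r(w) = √(-2 + w)
W = 3 - 5*√2 (W = 3 + √(-2 + 4)*(-1 - 4) = 3 + √2*(-5) = 3 - 5*√2 ≈ -4.0711)
B(U) = 6 + U - 10*√2 (B(U) = (3 - 5*√2)*2 + U = (6 - 10*√2) + U = 6 + U - 10*√2)
1850*((B(5) - 1)*5) = 1850*(((6 + 5 - 10*√2) - 1)*5) = 1850*(((11 - 10*√2) - 1)*5) = 1850*((10 - 10*√2)*5) = 1850*(50 - 50*√2) = 92500 - 92500*√2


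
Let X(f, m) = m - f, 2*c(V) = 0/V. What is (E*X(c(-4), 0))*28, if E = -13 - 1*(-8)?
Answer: 0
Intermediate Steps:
c(V) = 0 (c(V) = (0/V)/2 = (½)*0 = 0)
E = -5 (E = -13 + 8 = -5)
(E*X(c(-4), 0))*28 = -5*(0 - 1*0)*28 = -5*(0 + 0)*28 = -5*0*28 = 0*28 = 0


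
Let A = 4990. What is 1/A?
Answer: 1/4990 ≈ 0.00020040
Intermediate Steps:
1/A = 1/4990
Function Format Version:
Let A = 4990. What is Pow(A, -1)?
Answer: Rational(1, 4990) ≈ 0.00020040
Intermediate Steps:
Pow(A, -1) = Pow(4990, -1) = Rational(1, 4990)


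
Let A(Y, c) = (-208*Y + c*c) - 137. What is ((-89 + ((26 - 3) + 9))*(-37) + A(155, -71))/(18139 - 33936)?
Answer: 25227/15797 ≈ 1.5969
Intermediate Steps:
A(Y, c) = -137 + c**2 - 208*Y (A(Y, c) = (-208*Y + c**2) - 137 = (c**2 - 208*Y) - 137 = -137 + c**2 - 208*Y)
((-89 + ((26 - 3) + 9))*(-37) + A(155, -71))/(18139 - 33936) = ((-89 + ((26 - 3) + 9))*(-37) + (-137 + (-71)**2 - 208*155))/(18139 - 33936) = ((-89 + (23 + 9))*(-37) + (-137 + 5041 - 32240))/(-15797) = ((-89 + 32)*(-37) - 27336)*(-1/15797) = (-57*(-37) - 27336)*(-1/15797) = (2109 - 27336)*(-1/15797) = -25227*(-1/15797) = 25227/15797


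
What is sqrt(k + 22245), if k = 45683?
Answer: 2*sqrt(16982) ≈ 260.63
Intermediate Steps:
sqrt(k + 22245) = sqrt(45683 + 22245) = sqrt(67928) = 2*sqrt(16982)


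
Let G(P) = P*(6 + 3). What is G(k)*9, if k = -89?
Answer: -7209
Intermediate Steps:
G(P) = 9*P (G(P) = P*9 = 9*P)
G(k)*9 = (9*(-89))*9 = -801*9 = -7209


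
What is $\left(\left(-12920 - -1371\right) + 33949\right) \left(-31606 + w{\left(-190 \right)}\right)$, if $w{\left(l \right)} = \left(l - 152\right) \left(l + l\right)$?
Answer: $2203129600$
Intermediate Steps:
$w{\left(l \right)} = 2 l \left(-152 + l\right)$ ($w{\left(l \right)} = \left(-152 + l\right) 2 l = 2 l \left(-152 + l\right)$)
$\left(\left(-12920 - -1371\right) + 33949\right) \left(-31606 + w{\left(-190 \right)}\right) = \left(\left(-12920 - -1371\right) + 33949\right) \left(-31606 + 2 \left(-190\right) \left(-152 - 190\right)\right) = \left(\left(-12920 + 1371\right) + 33949\right) \left(-31606 + 2 \left(-190\right) \left(-342\right)\right) = \left(-11549 + 33949\right) \left(-31606 + 129960\right) = 22400 \cdot 98354 = 2203129600$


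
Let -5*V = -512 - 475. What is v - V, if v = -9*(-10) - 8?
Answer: -577/5 ≈ -115.40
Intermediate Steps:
V = 987/5 (V = -(-512 - 475)/5 = -⅕*(-987) = 987/5 ≈ 197.40)
v = 82 (v = 90 - 8 = 82)
v - V = 82 - 1*987/5 = 82 - 987/5 = -577/5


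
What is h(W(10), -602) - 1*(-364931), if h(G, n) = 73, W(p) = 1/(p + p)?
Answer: 365004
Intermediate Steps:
W(p) = 1/(2*p)
h(W(10), -602) - 1*(-364931) = 73 - 1*(-364931) = 73 + 364931 = 365004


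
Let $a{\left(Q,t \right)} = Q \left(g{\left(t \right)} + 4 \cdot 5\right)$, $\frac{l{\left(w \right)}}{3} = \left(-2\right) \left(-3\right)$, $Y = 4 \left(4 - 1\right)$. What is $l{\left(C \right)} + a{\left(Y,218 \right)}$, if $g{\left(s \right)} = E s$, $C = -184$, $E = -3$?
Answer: $-7590$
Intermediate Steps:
$Y = 12$ ($Y = 4 \cdot 3 = 12$)
$g{\left(s \right)} = - 3 s$
$l{\left(w \right)} = 18$ ($l{\left(w \right)} = 3 \left(\left(-2\right) \left(-3\right)\right) = 3 \cdot 6 = 18$)
$a{\left(Q,t \right)} = Q \left(20 - 3 t\right)$ ($a{\left(Q,t \right)} = Q \left(- 3 t + 4 \cdot 5\right) = Q \left(- 3 t + 20\right) = Q \left(20 - 3 t\right)$)
$l{\left(C \right)} + a{\left(Y,218 \right)} = 18 + 12 \left(20 - 654\right) = 18 + 12 \left(-634\right) = 18 - 7608 = -7590$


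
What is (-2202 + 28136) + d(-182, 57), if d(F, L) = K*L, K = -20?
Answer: 24794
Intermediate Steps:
d(F, L) = -20*L
(-2202 + 28136) + d(-182, 57) = (-2202 + 28136) - 20*57 = 25934 - 1140 = 24794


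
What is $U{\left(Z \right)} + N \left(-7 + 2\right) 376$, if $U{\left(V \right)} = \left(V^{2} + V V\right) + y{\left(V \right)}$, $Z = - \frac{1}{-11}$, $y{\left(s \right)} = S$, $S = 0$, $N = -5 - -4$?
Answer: $\frac{227482}{121} \approx 1880.0$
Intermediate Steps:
$N = -1$ ($N = -5 + 4 = -1$)
$y{\left(s \right)} = 0$
$Z = \frac{1}{11}$ ($Z = \left(-1\right) \left(- \frac{1}{11}\right) = \frac{1}{11} \approx 0.090909$)
$U{\left(V \right)} = 2 V^{2}$ ($U{\left(V \right)} = \left(V^{2} + V V\right) + 0 = \left(V^{2} + V^{2}\right) + 0 = 2 V^{2} + 0 = 2 V^{2}$)
$U{\left(Z \right)} + N \left(-7 + 2\right) 376 = \frac{2}{121} + - (-7 + 2) 376 = 2 \cdot \frac{1}{121} + \left(-1\right) \left(-5\right) 376 = \frac{2}{121} + 5 \cdot 376 = \frac{2}{121} + 1880 = \frac{227482}{121}$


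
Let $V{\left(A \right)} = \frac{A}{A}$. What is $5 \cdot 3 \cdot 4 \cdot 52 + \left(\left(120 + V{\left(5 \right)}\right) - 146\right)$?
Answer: $3095$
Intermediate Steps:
$V{\left(A \right)} = 1$
$5 \cdot 3 \cdot 4 \cdot 52 + \left(\left(120 + V{\left(5 \right)}\right) - 146\right) = 5 \cdot 3 \cdot 4 \cdot 52 + \left(\left(120 + 1\right) - 146\right) = 15 \cdot 4 \cdot 52 + \left(121 - 146\right) = 60 \cdot 52 - 25 = 3120 - 25 = 3095$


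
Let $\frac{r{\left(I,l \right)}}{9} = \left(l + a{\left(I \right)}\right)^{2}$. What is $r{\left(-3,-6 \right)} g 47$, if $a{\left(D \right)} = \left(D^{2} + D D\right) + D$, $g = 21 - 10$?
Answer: $376893$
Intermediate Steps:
$g = 11$ ($g = 21 - 10 = 11$)
$a{\left(D \right)} = D + 2 D^{2}$ ($a{\left(D \right)} = \left(D^{2} + D^{2}\right) + D = 2 D^{2} + D = D + 2 D^{2}$)
$r{\left(I,l \right)} = 9 \left(l + I \left(1 + 2 I\right)\right)^{2}$
$r{\left(-3,-6 \right)} g 47 = 9 \left(-6 - 3 \left(1 + 2 \left(-3\right)\right)\right)^{2} \cdot 11 \cdot 47 = 9 \left(-6 - 3 \left(1 - 6\right)\right)^{2} \cdot 11 \cdot 47 = 9 \left(-6 - -15\right)^{2} \cdot 11 \cdot 47 = 9 \left(-6 + 15\right)^{2} \cdot 11 \cdot 47 = 9 \cdot 9^{2} \cdot 11 \cdot 47 = 9 \cdot 81 \cdot 11 \cdot 47 = 729 \cdot 11 \cdot 47 = 8019 \cdot 47 = 376893$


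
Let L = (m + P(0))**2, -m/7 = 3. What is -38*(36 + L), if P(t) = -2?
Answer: -21470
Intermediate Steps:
m = -21 (m = -7*3 = -21)
L = 529 (L = (-21 - 2)**2 = (-23)**2 = 529)
-38*(36 + L) = -38*(36 + 529) = -38*565 = -21470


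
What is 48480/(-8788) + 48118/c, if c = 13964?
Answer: -31764217/15339454 ≈ -2.0708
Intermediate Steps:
48480/(-8788) + 48118/c = 48480/(-8788) + 48118/13964 = 48480*(-1/8788) + 48118*(1/13964) = -12120/2197 + 24059/6982 = -31764217/15339454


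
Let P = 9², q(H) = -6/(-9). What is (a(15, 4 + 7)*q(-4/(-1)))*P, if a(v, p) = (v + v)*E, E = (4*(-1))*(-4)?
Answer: 25920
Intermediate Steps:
q(H) = ⅔ (q(H) = -6*(-⅑) = ⅔)
P = 81
E = 16 (E = -4*(-4) = 16)
a(v, p) = 32*v (a(v, p) = (v + v)*16 = (2*v)*16 = 32*v)
(a(15, 4 + 7)*q(-4/(-1)))*P = ((32*15)*(⅔))*81 = (480*(⅔))*81 = 320*81 = 25920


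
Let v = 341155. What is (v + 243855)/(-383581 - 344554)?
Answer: -117002/145627 ≈ -0.80344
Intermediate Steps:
(v + 243855)/(-383581 - 344554) = (341155 + 243855)/(-383581 - 344554) = 585010/(-728135) = 585010*(-1/728135) = -117002/145627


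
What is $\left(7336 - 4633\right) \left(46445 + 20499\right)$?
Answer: $180949632$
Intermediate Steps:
$\left(7336 - 4633\right) \left(46445 + 20499\right) = 2703 \cdot 66944 = 180949632$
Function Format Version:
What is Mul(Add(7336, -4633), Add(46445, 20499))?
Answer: 180949632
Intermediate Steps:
Mul(Add(7336, -4633), Add(46445, 20499)) = Mul(2703, 66944) = 180949632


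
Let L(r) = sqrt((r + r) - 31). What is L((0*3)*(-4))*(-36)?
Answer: -36*I*sqrt(31) ≈ -200.44*I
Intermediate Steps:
L(r) = sqrt(-31 + 2*r) (L(r) = sqrt(2*r - 31) = sqrt(-31 + 2*r))
L((0*3)*(-4))*(-36) = sqrt(-31 + 2*((0*3)*(-4)))*(-36) = sqrt(-31 + 2*(0*(-4)))*(-36) = sqrt(-31 + 2*0)*(-36) = sqrt(-31 + 0)*(-36) = sqrt(-31)*(-36) = (I*sqrt(31))*(-36) = -36*I*sqrt(31)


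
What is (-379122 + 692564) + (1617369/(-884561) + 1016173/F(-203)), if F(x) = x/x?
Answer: 1176123956646/884561 ≈ 1.3296e+6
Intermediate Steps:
F(x) = 1
(-379122 + 692564) + (1617369/(-884561) + 1016173/F(-203)) = (-379122 + 692564) + (1617369/(-884561) + 1016173/1) = 313442 + (1617369*(-1/884561) + 1016173*1) = 313442 + (-1617369/884561 + 1016173) = 313442 + 898865387684/884561 = 1176123956646/884561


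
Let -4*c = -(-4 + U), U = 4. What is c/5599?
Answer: 0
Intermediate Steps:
c = 0 (c = -(-1)*(-4 + 4)/4 = -(-1)*0/4 = -1/4*0 = 0)
c/5599 = 0/5599 = (1/5599)*0 = 0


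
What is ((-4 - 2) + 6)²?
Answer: 0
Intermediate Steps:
((-4 - 2) + 6)² = (-6 + 6)² = 0² = 0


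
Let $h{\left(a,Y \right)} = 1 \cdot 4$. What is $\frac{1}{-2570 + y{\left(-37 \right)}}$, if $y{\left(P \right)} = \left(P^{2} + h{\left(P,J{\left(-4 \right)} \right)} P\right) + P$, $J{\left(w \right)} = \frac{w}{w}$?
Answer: $- \frac{1}{1386} \approx -0.0007215$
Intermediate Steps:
$J{\left(w \right)} = 1$
$h{\left(a,Y \right)} = 4$
$y{\left(P \right)} = P^{2} + 5 P$ ($y{\left(P \right)} = \left(P^{2} + 4 P\right) + P = P^{2} + 5 P$)
$\frac{1}{-2570 + y{\left(-37 \right)}} = \frac{1}{-2570 - 37 \left(5 - 37\right)} = \frac{1}{-2570 - -1184} = \frac{1}{-2570 + 1184} = \frac{1}{-1386} = - \frac{1}{1386}$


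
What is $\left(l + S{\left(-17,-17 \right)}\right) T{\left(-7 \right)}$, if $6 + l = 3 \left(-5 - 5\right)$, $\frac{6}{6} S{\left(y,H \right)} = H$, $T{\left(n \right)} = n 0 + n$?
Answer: $371$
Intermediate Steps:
$T{\left(n \right)} = n$ ($T{\left(n \right)} = 0 + n = n$)
$S{\left(y,H \right)} = H$
$l = -36$ ($l = -6 + 3 \left(-5 - 5\right) = -6 + 3 \left(-10\right) = -6 - 30 = -36$)
$\left(l + S{\left(-17,-17 \right)}\right) T{\left(-7 \right)} = \left(-36 - 17\right) \left(-7\right) = \left(-53\right) \left(-7\right) = 371$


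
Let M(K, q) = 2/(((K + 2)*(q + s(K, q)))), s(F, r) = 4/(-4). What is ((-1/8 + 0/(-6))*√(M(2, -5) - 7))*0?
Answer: 0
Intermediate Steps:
s(F, r) = -1 (s(F, r) = 4*(-¼) = -1)
M(K, q) = 2/((-1 + q)*(2 + K)) (M(K, q) = 2/(((K + 2)*(q - 1))) = 2/(((2 + K)*(-1 + q))) = 2/(((-1 + q)*(2 + K))) = 2*(1/((-1 + q)*(2 + K))) = 2/((-1 + q)*(2 + K)))
((-1/8 + 0/(-6))*√(M(2, -5) - 7))*0 = ((-1/8 + 0/(-6))*√(2/(-2 - 1*2 + 2*(-5) + 2*(-5)) - 7))*0 = ((-1*⅛ + 0*(-⅙))*√(2/(-2 - 2 - 10 - 10) - 7))*0 = ((-⅛ + 0)*√(2/(-24) - 7))*0 = -√(2*(-1/24) - 7)/8*0 = -√(-1/12 - 7)/8*0 = -I*√255/48*0 = 0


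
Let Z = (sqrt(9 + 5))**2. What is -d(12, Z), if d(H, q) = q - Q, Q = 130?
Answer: 116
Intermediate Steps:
Z = 14 (Z = (sqrt(14))**2 = 14)
d(H, q) = -130 + q (d(H, q) = q - 1*130 = q - 130 = -130 + q)
-d(12, Z) = -(-130 + 14) = -1*(-116) = 116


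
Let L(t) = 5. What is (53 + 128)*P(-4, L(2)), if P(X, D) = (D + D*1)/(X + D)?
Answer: 1810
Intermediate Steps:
P(X, D) = 2*D/(D + X) (P(X, D) = (D + D)/(D + X) = (2*D)/(D + X) = 2*D/(D + X))
(53 + 128)*P(-4, L(2)) = (53 + 128)*(2*5/(5 - 4)) = 181*(2*5/1) = 181*(2*5*1) = 181*10 = 1810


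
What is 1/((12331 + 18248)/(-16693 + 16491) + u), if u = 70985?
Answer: 202/14308391 ≈ 1.4118e-5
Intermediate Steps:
1/((12331 + 18248)/(-16693 + 16491) + u) = 1/((12331 + 18248)/(-16693 + 16491) + 70985) = 1/(30579/(-202) + 70985) = 1/(30579*(-1/202) + 70985) = 1/(-30579/202 + 70985) = 1/(14308391/202) = 202/14308391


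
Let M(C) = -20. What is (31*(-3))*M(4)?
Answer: 1860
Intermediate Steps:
(31*(-3))*M(4) = (31*(-3))*(-20) = -93*(-20) = 1860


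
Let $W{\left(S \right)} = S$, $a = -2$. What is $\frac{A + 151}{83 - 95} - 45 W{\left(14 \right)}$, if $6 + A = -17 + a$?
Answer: $- \frac{1281}{2} \approx -640.5$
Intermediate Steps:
$A = -25$ ($A = -6 - 19 = -25$)
$\frac{A + 151}{83 - 95} - 45 W{\left(14 \right)} = \frac{-25 + 151}{83 - 95} - 630 = \frac{126}{-12} - 630 = 126 \left(- \frac{1}{12}\right) - 630 = - \frac{21}{2} - 630 = - \frac{1281}{2}$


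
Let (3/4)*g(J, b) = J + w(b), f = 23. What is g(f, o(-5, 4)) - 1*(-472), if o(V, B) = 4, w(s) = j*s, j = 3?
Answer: 1556/3 ≈ 518.67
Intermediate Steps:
w(s) = 3*s
g(J, b) = 4*b + 4*J/3 (g(J, b) = 4*(J + 3*b)/3 = 4*b + 4*J/3)
g(f, o(-5, 4)) - 1*(-472) = (4*4 + (4/3)*23) - 1*(-472) = (16 + 92/3) + 472 = 140/3 + 472 = 1556/3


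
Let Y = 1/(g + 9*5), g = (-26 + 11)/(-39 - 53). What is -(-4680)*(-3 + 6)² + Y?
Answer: 175008692/4155 ≈ 42120.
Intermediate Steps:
g = 15/92 (g = -15/(-92) = -15*(-1/92) = 15/92 ≈ 0.16304)
Y = 92/4155 (Y = 1/(15/92 + 9*5) = 1/(15/92 + 45) = 1/(4155/92) = 92/4155 ≈ 0.022142)
-(-4680)*(-3 + 6)² + Y = -(-4680)*(-3 + 6)² + 92/4155 = -(-4680)*3² + 92/4155 = -(-4680)*9 + 92/4155 = -130*(-324) + 92/4155 = 42120 + 92/4155 = 175008692/4155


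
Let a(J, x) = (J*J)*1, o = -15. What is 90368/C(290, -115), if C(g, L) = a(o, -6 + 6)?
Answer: 90368/225 ≈ 401.64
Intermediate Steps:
a(J, x) = J² (a(J, x) = J²*1 = J²)
C(g, L) = 225 (C(g, L) = (-15)² = 225)
90368/C(290, -115) = 90368/225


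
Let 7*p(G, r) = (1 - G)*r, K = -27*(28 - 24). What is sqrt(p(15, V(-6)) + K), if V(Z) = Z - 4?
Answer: 2*I*sqrt(22) ≈ 9.3808*I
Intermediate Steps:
K = -108 (K = -27*4 = -108)
V(Z) = -4 + Z
p(G, r) = r*(1 - G)/7 (p(G, r) = ((1 - G)*r)/7 = (r*(1 - G))/7 = r*(1 - G)/7)
sqrt(p(15, V(-6)) + K) = sqrt((-4 - 6)*(1 - 1*15)/7 - 108) = sqrt((1/7)*(-10)*(1 - 15) - 108) = sqrt((1/7)*(-10)*(-14) - 108) = sqrt(20 - 108) = sqrt(-88) = 2*I*sqrt(22)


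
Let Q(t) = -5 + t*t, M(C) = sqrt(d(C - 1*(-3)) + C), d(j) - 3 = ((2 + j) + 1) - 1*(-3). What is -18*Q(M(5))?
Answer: -306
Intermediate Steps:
d(j) = 9 + j (d(j) = 3 + (((2 + j) + 1) - 1*(-3)) = 3 + ((3 + j) + 3) = 3 + (6 + j) = 9 + j)
M(C) = sqrt(12 + 2*C) (M(C) = sqrt((9 + (C - 1*(-3))) + C) = sqrt((9 + (C + 3)) + C) = sqrt((9 + (3 + C)) + C) = sqrt((12 + C) + C) = sqrt(12 + 2*C))
Q(t) = -5 + t**2
-18*Q(M(5)) = -18*(-5 + (sqrt(12 + 2*5))**2) = -18*(-5 + (sqrt(12 + 10))**2) = -18*(-5 + (sqrt(22))**2) = -18*(-5 + 22) = -18*17 = -306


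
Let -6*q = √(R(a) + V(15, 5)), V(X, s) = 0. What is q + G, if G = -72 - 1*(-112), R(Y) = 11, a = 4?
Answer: 40 - √11/6 ≈ 39.447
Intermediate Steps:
q = -√11/6 (q = -√(11 + 0)/6 = -√11/6 ≈ -0.55277)
G = 40 (G = -72 + 112 = 40)
q + G = -√11/6 + 40 = 40 - √11/6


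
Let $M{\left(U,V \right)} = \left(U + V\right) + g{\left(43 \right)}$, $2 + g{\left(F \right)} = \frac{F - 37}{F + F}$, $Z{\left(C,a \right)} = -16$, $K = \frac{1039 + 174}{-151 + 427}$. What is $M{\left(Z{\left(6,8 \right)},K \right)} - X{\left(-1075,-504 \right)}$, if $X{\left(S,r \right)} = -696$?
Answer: $\frac{8099491}{11868} \approx 682.46$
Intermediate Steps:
$K = \frac{1213}{276} \approx 4.3949$
$g{\left(F \right)} = -2 + \frac{-37 + F}{2 F}$ ($g{\left(F \right)} = -2 + \frac{F - 37}{F + F} = -2 + \frac{-37 + F}{2 F}$)
$M{\left(U,V \right)} = - \frac{83}{43} + U + V$ ($M{\left(U,V \right)} = \left(U + V\right) + \frac{-37 - 129}{2 \cdot 43} = \left(U + V\right) + \frac{1}{2} \cdot \frac{1}{43} \left(-37 - 129\right) = \left(U + V\right) + \frac{1}{2} \cdot \frac{1}{43} \left(-166\right) = \left(U + V\right) - \frac{83}{43} = - \frac{83}{43} + U + V$)
$M{\left(Z{\left(6,8 \right)},K \right)} - X{\left(-1075,-504 \right)} = \left(- \frac{83}{43} - 16 + \frac{1213}{276}\right) - -696 = - \frac{160637}{11868} + 696 = \frac{8099491}{11868}$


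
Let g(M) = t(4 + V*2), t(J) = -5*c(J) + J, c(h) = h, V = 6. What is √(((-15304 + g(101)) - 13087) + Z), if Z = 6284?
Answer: I*√22171 ≈ 148.9*I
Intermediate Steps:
t(J) = -4*J (t(J) = -5*J + J = -4*J)
g(M) = -64 (g(M) = -4*(4 + 6*2) = -4*(4 + 12) = -4*16 = -64)
√(((-15304 + g(101)) - 13087) + Z) = √(((-15304 - 64) - 13087) + 6284) = √((-15368 - 13087) + 6284) = √(-28455 + 6284) = √(-22171) = I*√22171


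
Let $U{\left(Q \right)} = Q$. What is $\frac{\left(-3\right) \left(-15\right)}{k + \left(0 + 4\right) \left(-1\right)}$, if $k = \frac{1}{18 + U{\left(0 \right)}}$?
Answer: $- \frac{810}{71} \approx -11.408$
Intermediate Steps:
$k = \frac{1}{18}$ ($k = \frac{1}{18 + 0} = \frac{1}{18} \approx 0.055556$)
$\frac{\left(-3\right) \left(-15\right)}{k + \left(0 + 4\right) \left(-1\right)} = \frac{\left(-3\right) \left(-15\right)}{\frac{1}{18} + \left(0 + 4\right) \left(-1\right)} = \frac{45}{\frac{1}{18} + 4 \left(-1\right)} = \frac{45}{\frac{1}{18} - 4} = \frac{45}{- \frac{71}{18}} = 45 \left(- \frac{18}{71}\right) = - \frac{810}{71}$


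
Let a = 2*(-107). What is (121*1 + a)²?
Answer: 8649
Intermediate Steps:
a = -214
(121*1 + a)² = (121*1 - 214)² = (121 - 214)² = (-93)² = 8649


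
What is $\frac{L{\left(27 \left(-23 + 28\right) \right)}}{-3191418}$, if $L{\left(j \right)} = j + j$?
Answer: $- \frac{15}{177301} \approx -8.4602 \cdot 10^{-5}$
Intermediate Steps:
$L{\left(j \right)} = 2 j$
$\frac{L{\left(27 \left(-23 + 28\right) \right)}}{-3191418} = \frac{2 \cdot 27 \left(-23 + 28\right)}{-3191418} = 2 \cdot 27 \cdot 5 \left(- \frac{1}{3191418}\right) = 2 \cdot 135 \left(- \frac{1}{3191418}\right) = 270 \left(- \frac{1}{3191418}\right) = - \frac{15}{177301}$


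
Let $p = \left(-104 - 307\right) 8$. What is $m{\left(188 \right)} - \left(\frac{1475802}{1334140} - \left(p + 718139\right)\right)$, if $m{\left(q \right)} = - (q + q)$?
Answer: $\frac{476604100349}{667070} \approx 7.1447 \cdot 10^{5}$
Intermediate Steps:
$m{\left(q \right)} = - 2 q$
$p = -3288$ ($p = \left(-411\right) 8 = -3288$)
$m{\left(188 \right)} - \left(\frac{1475802}{1334140} - \left(p + 718139\right)\right) = \left(-2\right) 188 - \left(\frac{1475802}{1334140} - \left(-3288 + 718139\right)\right) = -376 - \left(1475802 \cdot \frac{1}{1334140} - 714851\right) = -376 - \left(\frac{737901}{667070} - 714851\right) = -376 - - \frac{476854918669}{667070} = -376 + \frac{476854918669}{667070} = \frac{476604100349}{667070}$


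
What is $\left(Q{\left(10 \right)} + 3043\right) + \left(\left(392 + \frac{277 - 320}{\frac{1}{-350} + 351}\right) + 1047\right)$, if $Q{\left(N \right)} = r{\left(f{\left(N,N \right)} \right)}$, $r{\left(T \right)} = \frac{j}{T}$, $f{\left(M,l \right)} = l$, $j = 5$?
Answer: $\frac{1101311185}{245698} \approx 4482.4$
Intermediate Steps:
$r{\left(T \right)} = \frac{5}{T}$
$Q{\left(N \right)} = \frac{5}{N}$
$\left(Q{\left(10 \right)} + 3043\right) + \left(\left(392 + \frac{277 - 320}{\frac{1}{-350} + 351}\right) + 1047\right) = \left(\frac{5}{10} + 3043\right) + \left(\left(392 + \frac{277 - 320}{\frac{1}{-350} + 351}\right) + 1047\right) = \left(5 \cdot \frac{1}{10} + 3043\right) + \left(\left(392 - \frac{43}{- \frac{1}{350} + 351}\right) + 1047\right) = \left(\frac{1}{2} + 3043\right) + \left(\left(392 - \frac{43}{\frac{122849}{350}}\right) + 1047\right) = \frac{6087}{2} + \left(\left(392 - \frac{15050}{122849}\right) + 1047\right) = \frac{6087}{2} + \left(\frac{48141758}{122849} + 1047\right) = \frac{6087}{2} + \frac{176764661}{122849} = \frac{1101311185}{245698}$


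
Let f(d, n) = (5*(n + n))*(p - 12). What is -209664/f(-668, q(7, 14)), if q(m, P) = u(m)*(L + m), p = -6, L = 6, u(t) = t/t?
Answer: 448/5 ≈ 89.600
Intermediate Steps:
u(t) = 1
q(m, P) = 6 + m (q(m, P) = 1*(6 + m) = 6 + m)
f(d, n) = -180*n (f(d, n) = (5*(n + n))*(-6 - 12) = (5*(2*n))*(-18) = (10*n)*(-18) = -180*n)
-209664/f(-668, q(7, 14)) = -209664*(-1/(180*(6 + 7))) = -209664/((-180*13)) = -209664/(-2340) = -209664*(-1/2340) = 448/5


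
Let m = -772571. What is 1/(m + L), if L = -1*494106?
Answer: -1/1266677 ≈ -7.8947e-7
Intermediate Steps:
L = -494106
1/(m + L) = 1/(-772571 - 494106) = 1/(-1266677) = -1/1266677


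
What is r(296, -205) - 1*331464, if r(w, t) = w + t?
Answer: -331373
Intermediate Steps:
r(w, t) = t + w
r(296, -205) - 1*331464 = (-205 + 296) - 1*331464 = 91 - 331464 = -331373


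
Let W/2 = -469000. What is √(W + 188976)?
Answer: 4*I*√46814 ≈ 865.46*I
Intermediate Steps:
W = -938000 (W = 2*(-469000) = -938000)
√(W + 188976) = √(-938000 + 188976) = √(-749024) = 4*I*√46814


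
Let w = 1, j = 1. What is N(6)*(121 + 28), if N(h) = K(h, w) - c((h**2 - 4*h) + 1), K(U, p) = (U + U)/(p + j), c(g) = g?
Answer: -1043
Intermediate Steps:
K(U, p) = 2*U/(1 + p) (K(U, p) = (U + U)/(p + 1) = (2*U)/(1 + p) = 2*U/(1 + p))
N(h) = -1 - h**2 + 5*h (N(h) = 2*h/(1 + 1) - ((h**2 - 4*h) + 1) = 2*h/2 - (1 + h**2 - 4*h) = 2*h*(1/2) + (-1 - h**2 + 4*h) = h + (-1 - h**2 + 4*h) = -1 - h**2 + 5*h)
N(6)*(121 + 28) = (-1 - 1*6**2 + 5*6)*(121 + 28) = (-1 - 1*36 + 30)*149 = (-1 - 36 + 30)*149 = -7*149 = -1043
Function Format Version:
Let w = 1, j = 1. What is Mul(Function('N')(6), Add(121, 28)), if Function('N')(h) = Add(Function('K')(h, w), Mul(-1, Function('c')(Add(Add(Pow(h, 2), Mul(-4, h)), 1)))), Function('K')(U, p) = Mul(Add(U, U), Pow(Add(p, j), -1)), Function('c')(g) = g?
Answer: -1043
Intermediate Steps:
Function('K')(U, p) = Mul(2, U, Pow(Add(1, p), -1)) (Function('K')(U, p) = Mul(Add(U, U), Pow(Add(p, 1), -1)) = Mul(Mul(2, U), Pow(Add(1, p), -1)) = Mul(2, U, Pow(Add(1, p), -1)))
Function('N')(h) = Add(-1, Mul(-1, Pow(h, 2)), Mul(5, h)) (Function('N')(h) = Add(Mul(2, h, Pow(Add(1, 1), -1)), Mul(-1, Add(Add(Pow(h, 2), Mul(-4, h)), 1))) = Add(Mul(2, h, Pow(2, -1)), Mul(-1, Add(1, Pow(h, 2), Mul(-4, h)))) = Add(Mul(2, h, Rational(1, 2)), Add(-1, Mul(-1, Pow(h, 2)), Mul(4, h))) = Add(h, Add(-1, Mul(-1, Pow(h, 2)), Mul(4, h))) = Add(-1, Mul(-1, Pow(h, 2)), Mul(5, h)))
Mul(Function('N')(6), Add(121, 28)) = Mul(Add(-1, Mul(-1, Pow(6, 2)), Mul(5, 6)), Add(121, 28)) = Mul(Add(-1, Mul(-1, 36), 30), 149) = Mul(Add(-1, -36, 30), 149) = Mul(-7, 149) = -1043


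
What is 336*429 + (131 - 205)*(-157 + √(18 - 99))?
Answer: 155762 - 666*I ≈ 1.5576e+5 - 666.0*I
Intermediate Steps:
336*429 + (131 - 205)*(-157 + √(18 - 99)) = 144144 - 74*(-157 + √(-81)) = 144144 - 74*(-157 + 9*I) = 144144 + (11618 - 666*I) = 155762 - 666*I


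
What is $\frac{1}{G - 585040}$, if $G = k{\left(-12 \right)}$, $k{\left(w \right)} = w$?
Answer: $- \frac{1}{585052} \approx -1.7092 \cdot 10^{-6}$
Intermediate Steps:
$G = -12$
$\frac{1}{G - 585040} = \frac{1}{-12 - 585040} = \frac{1}{-585052} = - \frac{1}{585052}$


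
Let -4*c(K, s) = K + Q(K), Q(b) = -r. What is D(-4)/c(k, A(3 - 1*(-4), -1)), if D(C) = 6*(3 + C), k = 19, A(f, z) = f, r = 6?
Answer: 24/13 ≈ 1.8462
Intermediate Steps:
Q(b) = -6 (Q(b) = -1*6 = -6)
c(K, s) = 3/2 - K/4 (c(K, s) = -(K - 6)/4 = -(-6 + K)/4 = 3/2 - K/4)
D(C) = 18 + 6*C
D(-4)/c(k, A(3 - 1*(-4), -1)) = (18 + 6*(-4))/(3/2 - 1/4*19) = (18 - 24)/(3/2 - 19/4) = -6/(-13/4) = -6*(-4/13) = 24/13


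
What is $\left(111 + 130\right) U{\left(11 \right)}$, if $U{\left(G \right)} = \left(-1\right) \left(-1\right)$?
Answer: $241$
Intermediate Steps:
$U{\left(G \right)} = 1$
$\left(111 + 130\right) U{\left(11 \right)} = \left(111 + 130\right) 1 = 241 \cdot 1 = 241$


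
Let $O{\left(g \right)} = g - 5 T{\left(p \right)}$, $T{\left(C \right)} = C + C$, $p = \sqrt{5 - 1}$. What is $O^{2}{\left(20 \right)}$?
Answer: $0$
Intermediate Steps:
$p = 2$ ($p = \sqrt{4} = 2$)
$T{\left(C \right)} = 2 C$
$O{\left(g \right)} = -20 + g$ ($O{\left(g \right)} = g - 5 \cdot 2 \cdot 2 = g - 20 = -20 + g$)
$O^{2}{\left(20 \right)} = \left(-20 + 20\right)^{2} = 0^{2} = 0$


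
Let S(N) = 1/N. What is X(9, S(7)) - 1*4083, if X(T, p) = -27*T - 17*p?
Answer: -30299/7 ≈ -4328.4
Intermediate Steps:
S(N) = 1/N
X(9, S(7)) - 1*4083 = (-27*9 - 17/7) - 1*4083 = (-243 - 17*1/7) - 4083 = (-243 - 17/7) - 4083 = -1718/7 - 4083 = -30299/7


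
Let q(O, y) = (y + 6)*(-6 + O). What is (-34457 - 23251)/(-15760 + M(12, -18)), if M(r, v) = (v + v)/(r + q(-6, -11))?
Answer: 5496/1501 ≈ 3.6616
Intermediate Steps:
q(O, y) = (-6 + O)*(6 + y) (q(O, y) = (6 + y)*(-6 + O) = (-6 + O)*(6 + y))
M(r, v) = 2*v/(60 + r) (M(r, v) = (v + v)/(r + (-36 - 6*(-11) + 6*(-6) - 6*(-11))) = (2*v)/(r + (-36 + 66 - 36 + 66)) = (2*v)/(r + 60) = (2*v)/(60 + r) = 2*v/(60 + r))
(-34457 - 23251)/(-15760 + M(12, -18)) = (-34457 - 23251)/(-15760 + 2*(-18)/(60 + 12)) = -57708/(-15760 + 2*(-18)/72) = -57708/(-15760 + 2*(-18)*(1/72)) = -57708/(-15760 - 1/2) = -57708/(-31521/2) = -57708*(-2/31521) = 5496/1501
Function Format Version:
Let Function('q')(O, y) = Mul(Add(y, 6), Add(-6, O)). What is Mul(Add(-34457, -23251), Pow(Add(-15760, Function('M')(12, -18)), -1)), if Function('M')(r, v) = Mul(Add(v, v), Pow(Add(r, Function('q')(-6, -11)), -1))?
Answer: Rational(5496, 1501) ≈ 3.6616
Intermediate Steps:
Function('q')(O, y) = Mul(Add(-6, O), Add(6, y)) (Function('q')(O, y) = Mul(Add(6, y), Add(-6, O)) = Mul(Add(-6, O), Add(6, y)))
Function('M')(r, v) = Mul(2, v, Pow(Add(60, r), -1)) (Function('M')(r, v) = Mul(Add(v, v), Pow(Add(r, Add(-36, Mul(-6, -11), Mul(6, -6), Mul(-6, -11))), -1)) = Mul(Mul(2, v), Pow(Add(r, Add(-36, 66, -36, 66)), -1)) = Mul(Mul(2, v), Pow(Add(r, 60), -1)) = Mul(Mul(2, v), Pow(Add(60, r), -1)) = Mul(2, v, Pow(Add(60, r), -1)))
Mul(Add(-34457, -23251), Pow(Add(-15760, Function('M')(12, -18)), -1)) = Mul(Add(-34457, -23251), Pow(Add(-15760, Mul(2, -18, Pow(Add(60, 12), -1))), -1)) = Mul(-57708, Pow(Add(-15760, Mul(2, -18, Pow(72, -1))), -1)) = Mul(-57708, Pow(Add(-15760, Mul(2, -18, Rational(1, 72))), -1)) = Mul(-57708, Pow(Add(-15760, Rational(-1, 2)), -1)) = Mul(-57708, Pow(Rational(-31521, 2), -1)) = Mul(-57708, Rational(-2, 31521)) = Rational(5496, 1501)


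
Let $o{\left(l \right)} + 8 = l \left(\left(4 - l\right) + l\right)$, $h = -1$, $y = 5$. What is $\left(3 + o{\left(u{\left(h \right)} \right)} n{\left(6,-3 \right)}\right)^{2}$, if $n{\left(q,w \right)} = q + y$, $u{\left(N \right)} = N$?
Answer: $16641$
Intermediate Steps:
$n{\left(q,w \right)} = 5 + q$ ($n{\left(q,w \right)} = q + 5 = 5 + q$)
$o{\left(l \right)} = -8 + 4 l$ ($o{\left(l \right)} = -8 + l \left(\left(4 - l\right) + l\right) = -8 + l 4 = -8 + 4 l$)
$\left(3 + o{\left(u{\left(h \right)} \right)} n{\left(6,-3 \right)}\right)^{2} = \left(3 + \left(-8 + 4 \left(-1\right)\right) \left(5 + 6\right)\right)^{2} = \left(3 + \left(-8 - 4\right) 11\right)^{2} = \left(3 - 132\right)^{2} = \left(-129\right)^{2} = 16641$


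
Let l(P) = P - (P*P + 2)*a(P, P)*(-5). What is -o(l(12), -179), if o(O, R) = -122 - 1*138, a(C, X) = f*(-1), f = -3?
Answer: 260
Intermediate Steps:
a(C, X) = 3 (a(C, X) = -3*(-1) = 3)
l(P) = 30 + P + 15*P² (l(P) = P - (P*P + 2)*3*(-5) = P - (P² + 2)*3*(-5) = P - (2 + P²)*3*(-5) = P - (6 + 3*P²)*(-5) = P - (-30 - 15*P²) = P + (30 + 15*P²) = 30 + P + 15*P²)
o(O, R) = -260 (o(O, R) = -122 - 138 = -260)
-o(l(12), -179) = -1*(-260) = 260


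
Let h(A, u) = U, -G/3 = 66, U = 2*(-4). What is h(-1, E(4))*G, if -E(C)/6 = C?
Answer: 1584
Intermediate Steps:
E(C) = -6*C
U = -8
G = -198 (G = -3*66 = -198)
h(A, u) = -8
h(-1, E(4))*G = -8*(-198) = 1584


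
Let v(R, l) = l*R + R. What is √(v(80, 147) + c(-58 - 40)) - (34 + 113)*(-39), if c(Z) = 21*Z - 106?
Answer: 5733 + 2*√2419 ≈ 5831.4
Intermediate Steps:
c(Z) = -106 + 21*Z
v(R, l) = R + R*l (v(R, l) = R*l + R = R + R*l)
√(v(80, 147) + c(-58 - 40)) - (34 + 113)*(-39) = √(80*(1 + 147) + (-106 + 21*(-58 - 40))) - (34 + 113)*(-39) = √(80*148 + (-106 + 21*(-98))) - 147*(-39) = √(11840 + (-106 - 2058)) - 1*(-5733) = √(11840 - 2164) + 5733 = √9676 + 5733 = 2*√2419 + 5733 = 5733 + 2*√2419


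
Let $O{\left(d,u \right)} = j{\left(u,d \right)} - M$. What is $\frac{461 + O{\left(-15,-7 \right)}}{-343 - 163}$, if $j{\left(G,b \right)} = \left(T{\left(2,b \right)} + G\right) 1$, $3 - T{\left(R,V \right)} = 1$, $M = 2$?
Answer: $- \frac{227}{253} \approx -0.89723$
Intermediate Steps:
$T{\left(R,V \right)} = 2$ ($T{\left(R,V \right)} = 3 - 1 = 2$)
$j{\left(G,b \right)} = 2 + G$ ($j{\left(G,b \right)} = \left(2 + G\right) 1 = 2 + G$)
$O{\left(d,u \right)} = u$ ($O{\left(d,u \right)} = \left(2 + u\right) - 2 = u$)
$\frac{461 + O{\left(-15,-7 \right)}}{-343 - 163} = \frac{461 - 7}{-343 - 163} = \frac{454}{-506} = 454 \left(- \frac{1}{506}\right) = - \frac{227}{253}$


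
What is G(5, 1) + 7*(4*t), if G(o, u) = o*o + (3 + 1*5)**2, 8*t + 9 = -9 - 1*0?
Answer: 26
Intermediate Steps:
t = -9/4 (t = -9/8 + (-9 - 1*0)/8 = -9/8 + (-9 + 0)/8 = -9/8 + (1/8)*(-9) = -9/8 - 9/8 = -9/4 ≈ -2.2500)
G(o, u) = 64 + o**2 (G(o, u) = o**2 + (3 + 5)**2 = o**2 + 8**2 = o**2 + 64 = 64 + o**2)
G(5, 1) + 7*(4*t) = (64 + 5**2) + 7*(4*(-9/4)) = (64 + 25) + 7*(-9) = 89 - 63 = 26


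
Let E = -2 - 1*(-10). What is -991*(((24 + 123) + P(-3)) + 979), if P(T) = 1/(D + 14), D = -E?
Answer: -6696187/6 ≈ -1.1160e+6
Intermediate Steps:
E = 8 (E = -2 + 10 = 8)
D = -8 (D = -1*8 = -8)
P(T) = ⅙ (P(T) = 1/(-8 + 14) = 1/6 = ⅙)
-991*(((24 + 123) + P(-3)) + 979) = -991*(((24 + 123) + ⅙) + 979) = -991*((147 + ⅙) + 979) = -991*(883/6 + 979) = -991*6757/6 = -6696187/6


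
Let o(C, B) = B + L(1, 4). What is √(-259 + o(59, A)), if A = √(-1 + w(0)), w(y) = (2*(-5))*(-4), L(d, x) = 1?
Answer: √(-258 + √39) ≈ 15.867*I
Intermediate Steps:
w(y) = 40 (w(y) = -10*(-4) = 40)
A = √39 (A = √(-1 + 40) = √39 ≈ 6.2450)
o(C, B) = 1 + B (o(C, B) = B + 1 = 1 + B)
√(-259 + o(59, A)) = √(-259 + (1 + √39)) = √(-258 + √39)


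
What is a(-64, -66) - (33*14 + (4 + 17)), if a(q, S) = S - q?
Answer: -485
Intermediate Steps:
a(-64, -66) - (33*14 + (4 + 17)) = (-66 - 1*(-64)) - (33*14 + (4 + 17)) = (-66 + 64) - (462 + 21) = -2 - 1*483 = -2 - 483 = -485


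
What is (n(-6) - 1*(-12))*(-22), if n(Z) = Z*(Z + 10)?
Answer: 264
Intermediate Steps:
n(Z) = Z*(10 + Z)
(n(-6) - 1*(-12))*(-22) = (-6*(10 - 6) - 1*(-12))*(-22) = (-6*4 + 12)*(-22) = (-24 + 12)*(-22) = -12*(-22) = 264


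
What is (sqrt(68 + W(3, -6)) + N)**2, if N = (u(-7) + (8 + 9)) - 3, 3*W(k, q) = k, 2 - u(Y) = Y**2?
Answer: (-33 + sqrt(69))**2 ≈ 609.76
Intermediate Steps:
u(Y) = 2 - Y**2
W(k, q) = k/3
N = -33 (N = ((2 - 1*(-7)**2) + (8 + 9)) - 3 = ((2 - 1*49) + 17) - 3 = ((2 - 49) + 17) - 3 = (-47 + 17) - 3 = -30 - 3 = -33)
(sqrt(68 + W(3, -6)) + N)**2 = (sqrt(68 + (1/3)*3) - 33)**2 = (sqrt(68 + 1) - 33)**2 = (sqrt(69) - 33)**2 = (-33 + sqrt(69))**2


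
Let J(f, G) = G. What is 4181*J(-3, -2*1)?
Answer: -8362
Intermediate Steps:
4181*J(-3, -2*1) = 4181*(-2*1) = 4181*(-2) = -8362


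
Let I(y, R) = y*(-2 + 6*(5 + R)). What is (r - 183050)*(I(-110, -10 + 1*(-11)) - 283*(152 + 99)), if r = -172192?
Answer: 21404396226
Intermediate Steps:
I(y, R) = y*(28 + 6*R) (I(y, R) = y*(-2 + (30 + 6*R)) = y*(28 + 6*R))
(r - 183050)*(I(-110, -10 + 1*(-11)) - 283*(152 + 99)) = (-172192 - 183050)*(2*(-110)*(14 + 3*(-10 + 1*(-11))) - 283*(152 + 99)) = -355242*(2*(-110)*(14 + 3*(-10 - 11)) - 283*251) = -355242*(2*(-110)*(14 + 3*(-21)) - 71033) = -355242*(2*(-110)*(14 - 63) - 71033) = -355242*(2*(-110)*(-49) - 71033) = -355242*(10780 - 71033) = -355242*(-60253) = 21404396226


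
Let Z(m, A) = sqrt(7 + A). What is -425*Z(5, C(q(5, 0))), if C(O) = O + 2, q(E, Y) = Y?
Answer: -1275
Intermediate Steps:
C(O) = 2 + O
-425*Z(5, C(q(5, 0))) = -425*sqrt(7 + (2 + 0)) = -425*sqrt(7 + 2) = -425*sqrt(9) = -425*3 = -1275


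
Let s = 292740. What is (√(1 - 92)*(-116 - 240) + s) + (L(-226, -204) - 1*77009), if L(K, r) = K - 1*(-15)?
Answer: 215520 - 356*I*√91 ≈ 2.1552e+5 - 3396.0*I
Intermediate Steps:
L(K, r) = 15 + K (L(K, r) = K + 15 = 15 + K)
(√(1 - 92)*(-116 - 240) + s) + (L(-226, -204) - 1*77009) = (√(1 - 92)*(-116 - 240) + 292740) + ((15 - 226) - 1*77009) = (√(-91)*(-356) + 292740) + (-211 - 77009) = ((I*√91)*(-356) + 292740) - 77220 = (-356*I*√91 + 292740) - 77220 = (292740 - 356*I*√91) - 77220 = 215520 - 356*I*√91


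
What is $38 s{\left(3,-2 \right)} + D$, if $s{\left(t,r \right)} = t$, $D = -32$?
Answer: $82$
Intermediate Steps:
$38 s{\left(3,-2 \right)} + D = 38 \cdot 3 - 32 = 114 - 32 = 82$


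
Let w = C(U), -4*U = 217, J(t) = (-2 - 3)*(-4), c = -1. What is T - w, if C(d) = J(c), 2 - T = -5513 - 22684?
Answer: 28179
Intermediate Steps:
J(t) = 20 (J(t) = -5*(-4) = 20)
T = 28199 (T = 2 - (-5513 - 22684) = 2 - 1*(-28197) = 2 + 28197 = 28199)
U = -217/4 (U = -1/4*217 = -217/4 ≈ -54.250)
C(d) = 20
w = 20
T - w = 28199 - 1*20 = 28199 - 20 = 28179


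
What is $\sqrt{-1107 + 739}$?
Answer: $4 i \sqrt{23} \approx 19.183 i$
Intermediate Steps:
$\sqrt{-1107 + 739} = \sqrt{-368} = 4 i \sqrt{23}$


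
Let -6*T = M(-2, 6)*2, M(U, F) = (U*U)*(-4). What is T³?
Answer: 4096/27 ≈ 151.70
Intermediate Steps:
M(U, F) = -4*U² (M(U, F) = U²*(-4) = -4*U²)
T = 16/3 (T = -(-4*(-2)²)*2/6 = -(-4*4)*2/6 = -(-8)*2/3 = -⅙*(-32) = 16/3 ≈ 5.3333)
T³ = (16/3)³ = 4096/27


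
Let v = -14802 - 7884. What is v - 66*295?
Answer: -42156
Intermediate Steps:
v = -22686
v - 66*295 = -22686 - 66*295 = -22686 - 1*19470 = -22686 - 19470 = -42156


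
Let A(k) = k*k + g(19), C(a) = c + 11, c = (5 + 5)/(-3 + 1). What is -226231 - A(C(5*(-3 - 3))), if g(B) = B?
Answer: -226286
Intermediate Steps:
c = -5 (c = 10/(-2) = 10*(-½) = -5)
C(a) = 6 (C(a) = -5 + 11 = 6)
A(k) = 19 + k² (A(k) = k*k + 19 = k² + 19 = 19 + k²)
-226231 - A(C(5*(-3 - 3))) = -226231 - (19 + 6²) = -226231 - (19 + 36) = -226231 - 1*55 = -226231 - 55 = -226286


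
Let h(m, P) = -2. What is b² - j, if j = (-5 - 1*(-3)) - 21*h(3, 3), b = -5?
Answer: -15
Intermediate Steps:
j = 40 (j = (-5 - 1*(-3)) - 21*(-2) = (-5 + 3) + 42 = -2 + 42 = 40)
b² - j = (-5)² - 1*40 = 25 - 40 = -15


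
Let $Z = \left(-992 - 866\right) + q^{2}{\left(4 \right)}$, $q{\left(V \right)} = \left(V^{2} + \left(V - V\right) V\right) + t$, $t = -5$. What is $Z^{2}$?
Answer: $3017169$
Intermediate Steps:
$q{\left(V \right)} = -5 + V^{2}$ ($q{\left(V \right)} = \left(V^{2} + \left(V - V\right) V\right) - 5 = \left(V^{2} + 0 V\right) - 5 = \left(V^{2} + 0\right) - 5 = V^{2} - 5 = -5 + V^{2}$)
$Z = -1737$ ($Z = \left(-992 - 866\right) + \left(-5 + 4^{2}\right)^{2} = -1858 + \left(-5 + 16\right)^{2} = -1858 + 11^{2} = -1858 + 121 = -1737$)
$Z^{2} = \left(-1737\right)^{2} = 3017169$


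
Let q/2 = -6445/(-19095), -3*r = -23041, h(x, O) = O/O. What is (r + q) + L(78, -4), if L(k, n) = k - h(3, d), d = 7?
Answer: 29627834/3819 ≈ 7758.0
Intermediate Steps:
h(x, O) = 1
L(k, n) = -1 + k (L(k, n) = k - 1*1 = k - 1 = -1 + k)
r = 23041/3 (r = -1/3*(-23041) = 23041/3 ≈ 7680.3)
q = 2578/3819 (q = 2*(-6445/(-19095)) = 2*(-6445*(-1/19095)) = 2*(1289/3819) = 2578/3819 ≈ 0.67505)
(r + q) + L(78, -4) = (23041/3 + 2578/3819) + (-1 + 78) = 29333771/3819 + 77 = 29627834/3819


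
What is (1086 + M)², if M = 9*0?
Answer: 1179396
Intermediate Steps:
M = 0
(1086 + M)² = (1086 + 0)² = 1086² = 1179396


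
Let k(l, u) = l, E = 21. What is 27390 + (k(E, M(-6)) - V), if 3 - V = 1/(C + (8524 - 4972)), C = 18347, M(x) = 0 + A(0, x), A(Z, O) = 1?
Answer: 600207793/21899 ≈ 27408.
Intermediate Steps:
M(x) = 1 (M(x) = 0 + 1 = 1)
V = 65696/21899 (V = 3 - 1/(18347 + (8524 - 4972)) = 3 - 1/(18347 + 3552) = 3 - 1/21899 = 65696/21899 ≈ 3.0000)
27390 + (k(E, M(-6)) - V) = 27390 + (21 - 1*65696/21899) = 27390 + (21 - 65696/21899) = 27390 + 394183/21899 = 600207793/21899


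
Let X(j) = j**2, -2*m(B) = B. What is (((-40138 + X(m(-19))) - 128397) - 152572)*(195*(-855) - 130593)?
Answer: 190888116153/2 ≈ 9.5444e+10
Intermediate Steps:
m(B) = -B/2
(((-40138 + X(m(-19))) - 128397) - 152572)*(195*(-855) - 130593) = (((-40138 + (-1/2*(-19))**2) - 128397) - 152572)*(195*(-855) - 130593) = (((-40138 + (19/2)**2) - 128397) - 152572)*(-166725 - 130593) = (((-40138 + 361/4) - 128397) - 152572)*(-297318) = ((-160191/4 - 128397) - 152572)*(-297318) = (-673779/4 - 152572)*(-297318) = -1284067/4*(-297318) = 190888116153/2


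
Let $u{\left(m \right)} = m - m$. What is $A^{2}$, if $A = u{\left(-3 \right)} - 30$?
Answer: $900$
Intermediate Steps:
$u{\left(m \right)} = 0$
$A = -30$ ($A = 0 - 30 = -30$)
$A^{2} = \left(-30\right)^{2} = 900$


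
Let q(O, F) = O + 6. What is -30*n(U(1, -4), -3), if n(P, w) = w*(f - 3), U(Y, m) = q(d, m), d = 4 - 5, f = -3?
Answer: -540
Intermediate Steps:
d = -1
q(O, F) = 6 + O
U(Y, m) = 5 (U(Y, m) = 6 - 1 = 5)
n(P, w) = -6*w (n(P, w) = w*(-3 - 3) = w*(-6) = -6*w)
-30*n(U(1, -4), -3) = -(-180)*(-3) = -30*18 = -540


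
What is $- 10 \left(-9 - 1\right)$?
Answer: $100$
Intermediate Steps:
$- 10 \left(-9 - 1\right) = \left(-10\right) \left(-10\right) = 100$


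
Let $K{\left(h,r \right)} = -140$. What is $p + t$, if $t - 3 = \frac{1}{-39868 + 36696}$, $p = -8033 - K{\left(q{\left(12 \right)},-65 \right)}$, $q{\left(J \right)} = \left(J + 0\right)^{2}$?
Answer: $- \frac{25027081}{3172} \approx -7890.0$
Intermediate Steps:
$q{\left(J \right)} = J^{2}$
$p = -7893$ ($p = -8033 - -140 = -8033 + 140 = -7893$)
$t = \frac{9515}{3172}$ ($t = 3 + \frac{1}{-39868 + 36696} = 3 + \frac{1}{-3172} = 3 - \frac{1}{3172} = \frac{9515}{3172} \approx 2.9997$)
$p + t = -7893 + \frac{9515}{3172} = - \frac{25027081}{3172}$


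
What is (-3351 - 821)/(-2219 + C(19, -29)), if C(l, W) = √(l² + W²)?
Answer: 9257668/4922759 + 4172*√1202/4922759 ≈ 1.9100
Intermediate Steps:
C(l, W) = √(W² + l²)
(-3351 - 821)/(-2219 + C(19, -29)) = (-3351 - 821)/(-2219 + √((-29)² + 19²)) = -4172/(-2219 + √(841 + 361)) = -4172/(-2219 + √1202)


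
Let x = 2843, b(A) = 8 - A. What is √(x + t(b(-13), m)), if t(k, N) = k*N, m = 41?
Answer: 2*√926 ≈ 60.860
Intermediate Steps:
t(k, N) = N*k
√(x + t(b(-13), m)) = √(2843 + 41*(8 - 1*(-13))) = √(2843 + 41*(8 + 13)) = √(2843 + 41*21) = √(2843 + 861) = √3704 = 2*√926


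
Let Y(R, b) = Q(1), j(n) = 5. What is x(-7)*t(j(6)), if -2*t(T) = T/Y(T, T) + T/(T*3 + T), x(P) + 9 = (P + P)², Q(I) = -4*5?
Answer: 0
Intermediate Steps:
Q(I) = -20
x(P) = -9 + 4*P² (x(P) = -9 + (P + P)² = -9 + (2*P)² = -9 + 4*P²)
Y(R, b) = -20
t(T) = -⅛ + T/40 (t(T) = -(T/(-20) + T/(T*3 + T))/2 = -(T*(-1/20) + T/(3*T + T))/2 = -(-T/20 + T/((4*T)))/2 = -(-T/20 + T*(1/(4*T)))/2 = -(-T/20 + ¼)/2 = -(¼ - T/20)/2 = -⅛ + T/40)
x(-7)*t(j(6)) = (-9 + 4*(-7)²)*(-⅛ + (1/40)*5) = (-9 + 4*49)*(-⅛ + ⅛) = (-9 + 196)*0 = 187*0 = 0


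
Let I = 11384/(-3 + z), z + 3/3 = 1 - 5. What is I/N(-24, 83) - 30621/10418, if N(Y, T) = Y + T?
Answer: -16631453/614662 ≈ -27.058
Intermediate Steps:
z = -5 (z = -1 + (1 - 5) = -1 - 4 = -5)
N(Y, T) = T + Y
I = -1423 (I = 11384/(-3 - 5) = 11384/(-8) = 11384*(-1/8) = -1423)
I/N(-24, 83) - 30621/10418 = -1423/(83 - 24) - 30621/10418 = -1423/59 - 30621*1/10418 = -1423*1/59 - 30621/10418 = -1423/59 - 30621/10418 = -16631453/614662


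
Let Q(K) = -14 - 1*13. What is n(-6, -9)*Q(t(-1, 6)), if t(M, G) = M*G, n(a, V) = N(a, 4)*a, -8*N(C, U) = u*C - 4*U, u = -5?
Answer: -567/2 ≈ -283.50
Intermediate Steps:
N(C, U) = U/2 + 5*C/8 (N(C, U) = -(-5*C - 4*U)/8 = U/2 + 5*C/8)
n(a, V) = a*(2 + 5*a/8) (n(a, V) = ((1/2)*4 + 5*a/8)*a = (2 + 5*a/8)*a = a*(2 + 5*a/8))
t(M, G) = G*M
Q(K) = -27 (Q(K) = -14 - 13 = -27)
n(-6, -9)*Q(t(-1, 6)) = ((1/8)*(-6)*(16 + 5*(-6)))*(-27) = ((1/8)*(-6)*(16 - 30))*(-27) = ((1/8)*(-6)*(-14))*(-27) = (21/2)*(-27) = -567/2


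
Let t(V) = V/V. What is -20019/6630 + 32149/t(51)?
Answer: 71042617/2210 ≈ 32146.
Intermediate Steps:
t(V) = 1
-20019/6630 + 32149/t(51) = -20019/6630 + 32149/1 = -20019*1/6630 + 32149*1 = -6673/2210 + 32149 = 71042617/2210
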